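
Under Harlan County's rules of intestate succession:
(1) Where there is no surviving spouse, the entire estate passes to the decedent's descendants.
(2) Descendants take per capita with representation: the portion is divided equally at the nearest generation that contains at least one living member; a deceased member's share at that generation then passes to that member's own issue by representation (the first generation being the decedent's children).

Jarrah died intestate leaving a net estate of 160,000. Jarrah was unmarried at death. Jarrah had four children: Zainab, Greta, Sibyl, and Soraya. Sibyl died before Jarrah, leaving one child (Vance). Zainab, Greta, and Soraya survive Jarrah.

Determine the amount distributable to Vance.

The entire 160,000 passes to the descendants.
That amount (160,000) is divided into 4 shares of 40,000: Zainab, Greta, and Soraya each take 40,000; Sibyl's 40,000 share passes to Sibyl's issue.
Sibyl's share (40,000) passes entirely to Vance.

Vance receives 40,000.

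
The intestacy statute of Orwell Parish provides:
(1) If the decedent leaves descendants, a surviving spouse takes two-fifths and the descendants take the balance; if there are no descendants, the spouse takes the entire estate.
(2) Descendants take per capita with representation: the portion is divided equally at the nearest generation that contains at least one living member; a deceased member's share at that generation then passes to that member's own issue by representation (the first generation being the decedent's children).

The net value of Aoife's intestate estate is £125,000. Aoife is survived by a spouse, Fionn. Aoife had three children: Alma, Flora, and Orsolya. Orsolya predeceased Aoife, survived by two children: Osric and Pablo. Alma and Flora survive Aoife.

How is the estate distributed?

Fionn takes two-fifths of £125,000 = £50,000. The remaining £75,000 passes to the descendants.
The descendants' portion (£75,000) is divided into 3 shares of £25,000: Alma and Flora each take £25,000; Orsolya's £25,000 share passes to Orsolya's issue.
Orsolya's share (£25,000) is divided into 2 shares of £12,500: Osric and Pablo each take £12,500.

Fionn: £50,000; Alma: £25,000; Flora: £25,000; Osric: £12,500; Pablo: £12,500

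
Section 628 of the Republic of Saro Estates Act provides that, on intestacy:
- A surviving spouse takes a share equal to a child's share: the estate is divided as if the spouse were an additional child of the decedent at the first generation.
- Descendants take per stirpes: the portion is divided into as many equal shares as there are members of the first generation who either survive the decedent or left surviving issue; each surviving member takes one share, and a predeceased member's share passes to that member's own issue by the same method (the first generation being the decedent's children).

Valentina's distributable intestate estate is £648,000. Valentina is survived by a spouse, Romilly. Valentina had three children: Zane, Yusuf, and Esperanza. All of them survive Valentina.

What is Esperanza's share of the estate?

The spouse counts as an additional share at the children's level, so there are 4 primary shares of £162,000. Romilly takes one such share (£162,000).
The children's combined portion (£486,000) is divided into 3 shares of £162,000: Zane, Yusuf, and Esperanza each take £162,000.

Esperanza receives £162,000.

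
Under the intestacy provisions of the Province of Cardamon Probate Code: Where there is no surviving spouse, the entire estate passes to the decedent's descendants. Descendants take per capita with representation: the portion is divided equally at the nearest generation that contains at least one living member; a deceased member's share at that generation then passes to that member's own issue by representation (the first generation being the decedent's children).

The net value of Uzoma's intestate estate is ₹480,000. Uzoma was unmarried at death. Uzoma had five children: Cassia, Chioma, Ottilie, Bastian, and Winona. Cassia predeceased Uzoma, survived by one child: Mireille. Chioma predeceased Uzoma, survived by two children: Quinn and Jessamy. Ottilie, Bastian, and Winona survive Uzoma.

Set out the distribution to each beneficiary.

The entire ₹480,000 passes to the descendants.
That amount (₹480,000) is divided into 5 shares of ₹96,000: Ottilie, Bastian, and Winona each take ₹96,000; Cassia's ₹96,000 share passes to Cassia's issue; Chioma's ₹96,000 share passes to Chioma's issue.
Cassia's share (₹96,000) passes entirely to Mireille.
Chioma's share (₹96,000) is divided into 2 shares of ₹48,000: Quinn and Jessamy each take ₹48,000.

Mireille: ₹96,000; Quinn: ₹48,000; Jessamy: ₹48,000; Ottilie: ₹96,000; Bastian: ₹96,000; Winona: ₹96,000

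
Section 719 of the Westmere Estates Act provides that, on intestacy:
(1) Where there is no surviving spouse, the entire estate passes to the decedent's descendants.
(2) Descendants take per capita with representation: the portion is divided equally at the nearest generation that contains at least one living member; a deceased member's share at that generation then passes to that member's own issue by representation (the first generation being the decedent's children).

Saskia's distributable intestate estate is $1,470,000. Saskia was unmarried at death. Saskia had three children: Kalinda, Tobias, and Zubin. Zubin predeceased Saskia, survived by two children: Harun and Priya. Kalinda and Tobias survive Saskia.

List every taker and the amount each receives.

Kalinda: $490,000; Tobias: $490,000; Harun: $245,000; Priya: $245,000

The entire $1,470,000 passes to the descendants.
That amount ($1,470,000) is divided into 3 shares of $490,000: Kalinda and Tobias each take $490,000; Zubin's $490,000 share passes to Zubin's issue.
Zubin's share ($490,000) is divided into 2 shares of $245,000: Harun and Priya each take $245,000.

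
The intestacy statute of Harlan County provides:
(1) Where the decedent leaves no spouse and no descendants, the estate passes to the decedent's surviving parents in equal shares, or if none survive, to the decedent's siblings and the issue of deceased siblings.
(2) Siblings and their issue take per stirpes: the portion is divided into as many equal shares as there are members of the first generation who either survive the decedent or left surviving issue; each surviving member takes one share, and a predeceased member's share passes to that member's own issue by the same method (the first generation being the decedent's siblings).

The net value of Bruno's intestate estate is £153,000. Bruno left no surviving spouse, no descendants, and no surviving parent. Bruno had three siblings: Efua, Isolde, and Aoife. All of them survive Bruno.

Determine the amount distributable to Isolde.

Isolde receives £51,000.

The entire £153,000 passes to the siblings and their issue.
That amount (£153,000) is divided into 3 shares of £51,000: Efua, Isolde, and Aoife each take £51,000.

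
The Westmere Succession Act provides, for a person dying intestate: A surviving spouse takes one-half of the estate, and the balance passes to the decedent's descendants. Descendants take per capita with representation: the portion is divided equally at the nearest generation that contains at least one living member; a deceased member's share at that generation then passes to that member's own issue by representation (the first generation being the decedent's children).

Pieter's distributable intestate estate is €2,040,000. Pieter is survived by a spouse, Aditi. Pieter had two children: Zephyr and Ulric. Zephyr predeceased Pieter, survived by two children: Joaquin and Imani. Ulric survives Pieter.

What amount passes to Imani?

Imani receives €255,000.

Aditi takes one-half of €2,040,000 = €1,020,000. The remaining €1,020,000 passes to the descendants.
The descendants' portion (€1,020,000) is divided into 2 shares of €510,000: Ulric takes €510,000; Zephyr's €510,000 share passes to Zephyr's issue.
Zephyr's share (€510,000) is divided into 2 shares of €255,000: Joaquin and Imani each take €255,000.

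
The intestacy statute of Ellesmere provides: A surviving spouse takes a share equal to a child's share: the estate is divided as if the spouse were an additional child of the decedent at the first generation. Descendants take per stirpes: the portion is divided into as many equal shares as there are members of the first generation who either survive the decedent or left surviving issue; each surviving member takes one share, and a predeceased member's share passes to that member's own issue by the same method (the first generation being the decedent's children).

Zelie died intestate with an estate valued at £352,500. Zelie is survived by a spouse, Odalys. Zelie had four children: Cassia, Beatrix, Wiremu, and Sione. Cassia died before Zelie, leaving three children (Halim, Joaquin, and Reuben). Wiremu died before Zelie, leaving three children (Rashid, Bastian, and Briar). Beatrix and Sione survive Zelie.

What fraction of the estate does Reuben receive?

Reuben receives 1/15 of the estate.

The spouse counts as an additional share at the children's level, so there are 5 primary shares of £70,500. Odalys takes one such share (£70,500).
The children's combined portion (£282,000) is divided into 4 shares of £70,500: Beatrix and Sione each take £70,500; Cassia's £70,500 share passes to Cassia's issue; Wiremu's £70,500 share passes to Wiremu's issue.
Cassia's share (£70,500) is divided into 3 shares of £23,500: Halim, Joaquin, and Reuben each take £23,500.
Wiremu's share (£70,500) is divided into 3 shares of £23,500: Rashid, Bastian, and Briar each take £23,500.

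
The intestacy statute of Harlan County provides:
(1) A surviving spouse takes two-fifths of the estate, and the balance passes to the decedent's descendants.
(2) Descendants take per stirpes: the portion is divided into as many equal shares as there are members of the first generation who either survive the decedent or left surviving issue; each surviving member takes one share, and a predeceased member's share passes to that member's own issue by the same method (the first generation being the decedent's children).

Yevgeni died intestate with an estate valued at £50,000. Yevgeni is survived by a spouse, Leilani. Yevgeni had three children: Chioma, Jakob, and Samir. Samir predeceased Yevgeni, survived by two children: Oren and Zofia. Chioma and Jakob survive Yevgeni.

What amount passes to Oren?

Leilani takes two-fifths of £50,000 = £20,000. The remaining £30,000 passes to the descendants.
The descendants' portion (£30,000) is divided into 3 shares of £10,000: Chioma and Jakob each take £10,000; Samir's £10,000 share passes to Samir's issue.
Samir's share (£10,000) is divided into 2 shares of £5,000: Oren and Zofia each take £5,000.

Oren receives £5,000.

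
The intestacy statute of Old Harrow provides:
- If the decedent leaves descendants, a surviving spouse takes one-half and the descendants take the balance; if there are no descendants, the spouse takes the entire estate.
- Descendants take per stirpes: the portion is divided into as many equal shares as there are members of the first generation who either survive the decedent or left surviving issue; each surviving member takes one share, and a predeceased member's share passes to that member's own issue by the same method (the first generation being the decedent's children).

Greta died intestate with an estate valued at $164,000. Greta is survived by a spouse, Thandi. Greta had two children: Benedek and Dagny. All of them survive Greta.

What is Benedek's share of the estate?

Thandi takes one-half of $164,000 = $82,000. The remaining $82,000 passes to the descendants.
The descendants' portion ($82,000) is divided into 2 shares of $41,000: Benedek and Dagny each take $41,000.

Benedek receives $41,000.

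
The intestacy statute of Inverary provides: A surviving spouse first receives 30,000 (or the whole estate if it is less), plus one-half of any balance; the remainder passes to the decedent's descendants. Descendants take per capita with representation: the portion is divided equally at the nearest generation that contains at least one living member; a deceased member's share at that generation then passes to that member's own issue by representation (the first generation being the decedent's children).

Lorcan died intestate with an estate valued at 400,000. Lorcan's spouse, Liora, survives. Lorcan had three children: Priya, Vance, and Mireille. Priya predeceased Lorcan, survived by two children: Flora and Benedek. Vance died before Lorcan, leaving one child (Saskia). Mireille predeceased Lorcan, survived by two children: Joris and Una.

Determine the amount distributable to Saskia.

Liora first takes 30,000, leaving a balance of 370,000. Liora then takes one-half of the balance (185,000), for a total of 215,000. The remaining 185,000 passes to the descendants.
No child survives, so the initial division is made at the grandchildren's generation.
The descendants' portion (185,000) is divided into 5 shares of 37,000: Flora, Benedek, Saskia, Joris, and Una each take 37,000.

Saskia receives 37,000.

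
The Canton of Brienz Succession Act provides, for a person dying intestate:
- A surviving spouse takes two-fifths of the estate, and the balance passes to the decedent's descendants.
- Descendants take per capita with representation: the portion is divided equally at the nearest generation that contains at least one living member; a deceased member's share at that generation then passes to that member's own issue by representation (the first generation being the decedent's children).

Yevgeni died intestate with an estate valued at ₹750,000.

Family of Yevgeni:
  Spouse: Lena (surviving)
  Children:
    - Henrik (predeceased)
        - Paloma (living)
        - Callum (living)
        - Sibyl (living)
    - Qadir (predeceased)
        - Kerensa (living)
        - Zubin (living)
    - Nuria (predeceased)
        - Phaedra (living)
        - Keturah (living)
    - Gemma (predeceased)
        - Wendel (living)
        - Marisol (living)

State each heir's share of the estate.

Lena takes two-fifths of ₹750,000 = ₹300,000. The remaining ₹450,000 passes to the descendants.
No child survives, so the initial division is made at the grandchildren's generation.
The descendants' portion (₹450,000) is divided into 9 shares of ₹50,000: Paloma, Callum, Sibyl, Kerensa, Zubin, Phaedra, Keturah, Wendel, and Marisol each take ₹50,000.

Lena: ₹300,000; Paloma: ₹50,000; Callum: ₹50,000; Sibyl: ₹50,000; Kerensa: ₹50,000; Zubin: ₹50,000; Phaedra: ₹50,000; Keturah: ₹50,000; Wendel: ₹50,000; Marisol: ₹50,000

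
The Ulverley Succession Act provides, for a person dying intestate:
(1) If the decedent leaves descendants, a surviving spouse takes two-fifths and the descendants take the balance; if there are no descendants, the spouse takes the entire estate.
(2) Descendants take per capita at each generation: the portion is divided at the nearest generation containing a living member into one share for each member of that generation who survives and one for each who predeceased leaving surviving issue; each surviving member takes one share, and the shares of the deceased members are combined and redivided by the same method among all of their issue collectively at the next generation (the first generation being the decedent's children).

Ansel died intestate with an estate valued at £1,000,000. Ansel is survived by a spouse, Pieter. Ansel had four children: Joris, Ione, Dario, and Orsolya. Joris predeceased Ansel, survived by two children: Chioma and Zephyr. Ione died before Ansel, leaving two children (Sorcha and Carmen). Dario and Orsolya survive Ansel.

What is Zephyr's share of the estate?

Zephyr receives £75,000.

Pieter takes two-fifths of £1,000,000 = £400,000. The remaining £600,000 passes to the descendants.
The descendants' portion (£600,000) is divided at the children's generation into 4 shares of £150,000. Dario and Orsolya each take £150,000. The 2 shares of the deceased (Joris and Ione) are combined into a pool of £300,000.
That pool (£300,000) is divided at the grandchildren's generation equally among Chioma, Zephyr, Sorcha, and Carmen: £75,000 each.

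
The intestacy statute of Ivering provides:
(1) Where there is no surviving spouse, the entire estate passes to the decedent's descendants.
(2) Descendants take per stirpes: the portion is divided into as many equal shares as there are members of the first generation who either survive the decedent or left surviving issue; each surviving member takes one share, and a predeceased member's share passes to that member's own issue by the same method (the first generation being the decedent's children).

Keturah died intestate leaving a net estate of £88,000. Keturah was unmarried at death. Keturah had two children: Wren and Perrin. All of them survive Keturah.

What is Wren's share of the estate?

Wren receives £44,000.

The entire £88,000 passes to the descendants.
That amount (£88,000) is divided into 2 shares of £44,000: Wren and Perrin each take £44,000.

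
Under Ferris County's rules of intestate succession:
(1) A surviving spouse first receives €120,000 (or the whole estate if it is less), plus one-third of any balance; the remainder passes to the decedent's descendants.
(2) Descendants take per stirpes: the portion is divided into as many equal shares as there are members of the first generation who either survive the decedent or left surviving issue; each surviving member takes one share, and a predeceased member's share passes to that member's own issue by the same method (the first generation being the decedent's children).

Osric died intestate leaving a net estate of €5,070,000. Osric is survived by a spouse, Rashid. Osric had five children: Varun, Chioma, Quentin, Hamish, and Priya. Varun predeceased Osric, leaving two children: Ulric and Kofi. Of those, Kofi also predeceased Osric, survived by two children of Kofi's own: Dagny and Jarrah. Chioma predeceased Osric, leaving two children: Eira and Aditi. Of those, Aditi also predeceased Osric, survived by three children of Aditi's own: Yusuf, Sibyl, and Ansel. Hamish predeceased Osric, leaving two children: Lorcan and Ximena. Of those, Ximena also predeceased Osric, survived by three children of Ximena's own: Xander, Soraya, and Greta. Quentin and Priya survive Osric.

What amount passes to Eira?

Rashid first takes €120,000, leaving a balance of €4,950,000. Rashid then takes one-third of the balance (€1,650,000), for a total of €1,770,000. The remaining €3,300,000 passes to the descendants.
The descendants' portion (€3,300,000) is divided into 5 shares of €660,000: Quentin and Priya each take €660,000; Varun's €660,000 share passes to Varun's issue; Chioma's €660,000 share passes to Chioma's issue; Hamish's €660,000 share passes to Hamish's issue.
Varun's share (€660,000) is divided into 2 shares of €330,000: Ulric takes €330,000; Kofi's €330,000 share passes to Kofi's issue.
Kofi's share (€330,000) is divided into 2 shares of €165,000: Dagny and Jarrah each take €165,000.
Chioma's share (€660,000) is divided into 2 shares of €330,000: Eira takes €330,000; Aditi's €330,000 share passes to Aditi's issue.
Aditi's share (€330,000) is divided into 3 shares of €110,000: Yusuf, Sibyl, and Ansel each take €110,000.
Hamish's share (€660,000) is divided into 2 shares of €330,000: Lorcan takes €330,000; Ximena's €330,000 share passes to Ximena's issue.
Ximena's share (€330,000) is divided into 3 shares of €110,000: Xander, Soraya, and Greta each take €110,000.

Eira receives €330,000.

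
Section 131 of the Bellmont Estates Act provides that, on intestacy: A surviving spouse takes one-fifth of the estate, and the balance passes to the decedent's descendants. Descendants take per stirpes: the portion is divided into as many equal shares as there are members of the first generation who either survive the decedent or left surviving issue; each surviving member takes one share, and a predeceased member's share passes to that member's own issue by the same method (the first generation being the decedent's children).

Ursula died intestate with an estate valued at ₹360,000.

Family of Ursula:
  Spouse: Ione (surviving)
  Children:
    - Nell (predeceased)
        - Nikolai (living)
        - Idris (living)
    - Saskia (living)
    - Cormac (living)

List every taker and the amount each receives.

Ione: ₹72,000; Nikolai: ₹48,000; Idris: ₹48,000; Saskia: ₹96,000; Cormac: ₹96,000

Ione takes one-fifth of ₹360,000 = ₹72,000. The remaining ₹288,000 passes to the descendants.
The descendants' portion (₹288,000) is divided into 3 shares of ₹96,000: Saskia and Cormac each take ₹96,000; Nell's ₹96,000 share passes to Nell's issue.
Nell's share (₹96,000) is divided into 2 shares of ₹48,000: Nikolai and Idris each take ₹48,000.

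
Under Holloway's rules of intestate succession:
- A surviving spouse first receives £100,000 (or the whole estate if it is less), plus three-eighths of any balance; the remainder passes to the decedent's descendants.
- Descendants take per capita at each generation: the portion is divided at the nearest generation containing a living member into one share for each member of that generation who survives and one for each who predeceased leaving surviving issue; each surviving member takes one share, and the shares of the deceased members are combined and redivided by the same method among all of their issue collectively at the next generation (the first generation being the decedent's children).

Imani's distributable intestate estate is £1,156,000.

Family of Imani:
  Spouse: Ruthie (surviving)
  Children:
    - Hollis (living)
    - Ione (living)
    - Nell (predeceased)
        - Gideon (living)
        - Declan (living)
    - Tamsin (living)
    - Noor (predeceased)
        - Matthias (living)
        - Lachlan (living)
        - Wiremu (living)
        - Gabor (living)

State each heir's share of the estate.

Ruthie first takes £100,000, leaving a balance of £1,056,000. Ruthie then takes three-eighths of the balance (£396,000), for a total of £496,000. The remaining £660,000 passes to the descendants.
The descendants' portion (£660,000) is divided at the children's generation into 5 shares of £132,000. Hollis, Ione, and Tamsin each take £132,000. The 2 shares of the deceased (Nell and Noor) are combined into a pool of £264,000.
That pool (£264,000) is divided at the grandchildren's generation equally among Gideon, Declan, Matthias, Lachlan, Wiremu, and Gabor: £44,000 each.

Ruthie: £496,000; Hollis: £132,000; Ione: £132,000; Gideon: £44,000; Declan: £44,000; Tamsin: £132,000; Matthias: £44,000; Lachlan: £44,000; Wiremu: £44,000; Gabor: £44,000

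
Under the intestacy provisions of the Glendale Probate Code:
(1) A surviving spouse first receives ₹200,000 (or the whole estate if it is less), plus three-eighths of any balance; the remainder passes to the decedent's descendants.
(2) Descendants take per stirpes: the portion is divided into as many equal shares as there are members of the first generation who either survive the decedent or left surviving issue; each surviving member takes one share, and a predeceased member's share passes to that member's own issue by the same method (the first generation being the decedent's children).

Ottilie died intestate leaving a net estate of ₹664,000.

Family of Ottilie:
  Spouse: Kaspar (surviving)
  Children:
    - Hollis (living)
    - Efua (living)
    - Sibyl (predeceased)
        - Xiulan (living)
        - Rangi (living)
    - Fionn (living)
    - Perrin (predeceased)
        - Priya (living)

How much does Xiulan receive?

Kaspar first takes ₹200,000, leaving a balance of ₹464,000. Kaspar then takes three-eighths of the balance (₹174,000), for a total of ₹374,000. The remaining ₹290,000 passes to the descendants.
The descendants' portion (₹290,000) is divided into 5 shares of ₹58,000: Hollis, Efua, and Fionn each take ₹58,000; Sibyl's ₹58,000 share passes to Sibyl's issue; Perrin's ₹58,000 share passes to Perrin's issue.
Sibyl's share (₹58,000) is divided into 2 shares of ₹29,000: Xiulan and Rangi each take ₹29,000.
Perrin's share (₹58,000) passes entirely to Priya.

Xiulan receives ₹29,000.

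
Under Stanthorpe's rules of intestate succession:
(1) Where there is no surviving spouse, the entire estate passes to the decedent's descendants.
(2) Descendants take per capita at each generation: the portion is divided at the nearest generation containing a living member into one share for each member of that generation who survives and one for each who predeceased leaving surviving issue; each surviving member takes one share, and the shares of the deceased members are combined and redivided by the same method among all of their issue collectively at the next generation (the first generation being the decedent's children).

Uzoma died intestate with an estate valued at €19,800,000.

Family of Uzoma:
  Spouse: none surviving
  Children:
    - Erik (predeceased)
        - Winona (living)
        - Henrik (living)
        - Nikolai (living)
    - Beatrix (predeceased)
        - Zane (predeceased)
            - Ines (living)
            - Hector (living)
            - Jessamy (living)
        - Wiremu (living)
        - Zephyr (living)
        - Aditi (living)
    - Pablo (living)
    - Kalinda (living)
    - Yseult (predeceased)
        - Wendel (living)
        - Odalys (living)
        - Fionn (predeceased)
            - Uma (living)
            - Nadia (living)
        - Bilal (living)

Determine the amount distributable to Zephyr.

The entire €19,800,000 passes to the descendants.
That amount (€19,800,000) is divided at the children's generation into 5 shares of €3,960,000. Pablo and Kalinda each take €3,960,000. The 3 shares of the deceased (Erik, Beatrix, and Yseult) are combined into a pool of €11,880,000.
That pool (€11,880,000) is divided at the grandchildren's generation into 11 shares of €1,080,000. Winona, Henrik, Nikolai, Wiremu, Zephyr, Aditi, Wendel, Odalys, and Bilal each take €1,080,000. The 2 shares of the deceased (Zane and Fionn) are combined into a pool of €2,160,000.
That pool (€2,160,000) is divided at the great-grandchildren's generation equally among Ines, Hector, Jessamy, Uma, and Nadia: €432,000 each.

Zephyr receives €1,080,000.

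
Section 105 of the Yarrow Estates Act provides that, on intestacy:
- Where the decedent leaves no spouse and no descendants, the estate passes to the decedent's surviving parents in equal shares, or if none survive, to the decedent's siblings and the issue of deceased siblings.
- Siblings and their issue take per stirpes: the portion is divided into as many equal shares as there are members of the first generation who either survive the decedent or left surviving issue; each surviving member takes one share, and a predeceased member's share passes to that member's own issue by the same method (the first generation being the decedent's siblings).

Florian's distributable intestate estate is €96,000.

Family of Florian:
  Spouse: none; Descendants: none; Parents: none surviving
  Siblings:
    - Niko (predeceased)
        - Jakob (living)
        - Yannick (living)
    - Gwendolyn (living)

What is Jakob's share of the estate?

The entire €96,000 passes to the siblings and their issue.
That amount (€96,000) is divided into 2 shares of €48,000: Gwendolyn takes €48,000; Niko's €48,000 share passes to Niko's issue.
Niko's share (€48,000) is divided into 2 shares of €24,000: Jakob and Yannick each take €24,000.

Jakob receives €24,000.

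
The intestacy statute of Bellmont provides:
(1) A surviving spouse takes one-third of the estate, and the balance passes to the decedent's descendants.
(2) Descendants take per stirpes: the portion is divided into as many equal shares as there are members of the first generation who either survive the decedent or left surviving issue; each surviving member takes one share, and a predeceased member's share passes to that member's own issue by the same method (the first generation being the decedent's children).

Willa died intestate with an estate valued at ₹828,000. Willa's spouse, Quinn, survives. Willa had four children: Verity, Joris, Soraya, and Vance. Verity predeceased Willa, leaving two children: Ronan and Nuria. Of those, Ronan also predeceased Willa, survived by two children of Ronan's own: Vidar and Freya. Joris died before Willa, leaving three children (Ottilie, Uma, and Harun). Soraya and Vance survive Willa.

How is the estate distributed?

Quinn takes one-third of ₹828,000 = ₹276,000. The remaining ₹552,000 passes to the descendants.
The descendants' portion (₹552,000) is divided into 4 shares of ₹138,000: Soraya and Vance each take ₹138,000; Verity's ₹138,000 share passes to Verity's issue; Joris's ₹138,000 share passes to Joris's issue.
Verity's share (₹138,000) is divided into 2 shares of ₹69,000: Nuria takes ₹69,000; Ronan's ₹69,000 share passes to Ronan's issue.
Ronan's share (₹69,000) is divided into 2 shares of ₹34,500: Vidar and Freya each take ₹34,500.
Joris's share (₹138,000) is divided into 3 shares of ₹46,000: Ottilie, Uma, and Harun each take ₹46,000.

Quinn: ₹276,000; Vidar: ₹34,500; Freya: ₹34,500; Nuria: ₹69,000; Ottilie: ₹46,000; Uma: ₹46,000; Harun: ₹46,000; Soraya: ₹138,000; Vance: ₹138,000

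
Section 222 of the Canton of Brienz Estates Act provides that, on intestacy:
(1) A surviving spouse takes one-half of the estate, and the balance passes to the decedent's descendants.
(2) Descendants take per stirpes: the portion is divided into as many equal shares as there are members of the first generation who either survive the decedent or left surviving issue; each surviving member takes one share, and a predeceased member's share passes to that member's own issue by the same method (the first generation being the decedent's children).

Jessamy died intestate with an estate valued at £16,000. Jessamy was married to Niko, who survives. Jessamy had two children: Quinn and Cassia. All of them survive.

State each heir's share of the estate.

Niko takes one-half of £16,000 = £8,000. The remaining £8,000 passes to the descendants.
The descendants' portion (£8,000) is divided into 2 shares of £4,000: Quinn and Cassia each take £4,000.

Niko: £8,000; Quinn: £4,000; Cassia: £4,000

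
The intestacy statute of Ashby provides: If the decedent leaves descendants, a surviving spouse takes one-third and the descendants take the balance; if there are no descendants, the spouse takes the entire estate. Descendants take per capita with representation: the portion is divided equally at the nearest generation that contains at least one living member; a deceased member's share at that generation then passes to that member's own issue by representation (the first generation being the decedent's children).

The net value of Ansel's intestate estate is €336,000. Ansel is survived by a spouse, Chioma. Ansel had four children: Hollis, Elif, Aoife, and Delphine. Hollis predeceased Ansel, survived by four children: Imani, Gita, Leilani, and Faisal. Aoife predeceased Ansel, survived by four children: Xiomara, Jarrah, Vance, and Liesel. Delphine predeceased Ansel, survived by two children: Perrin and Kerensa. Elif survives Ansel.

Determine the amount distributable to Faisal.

Chioma takes one-third of €336,000 = €112,000. The remaining €224,000 passes to the descendants.
The descendants' portion (€224,000) is divided into 4 shares of €56,000: Elif takes €56,000; Hollis's €56,000 share passes to Hollis's issue; Aoife's €56,000 share passes to Aoife's issue; Delphine's €56,000 share passes to Delphine's issue.
Hollis's share (€56,000) is divided into 4 shares of €14,000: Imani, Gita, Leilani, and Faisal each take €14,000.
Aoife's share (€56,000) is divided into 4 shares of €14,000: Xiomara, Jarrah, Vance, and Liesel each take €14,000.
Delphine's share (€56,000) is divided into 2 shares of €28,000: Perrin and Kerensa each take €28,000.

Faisal receives €14,000.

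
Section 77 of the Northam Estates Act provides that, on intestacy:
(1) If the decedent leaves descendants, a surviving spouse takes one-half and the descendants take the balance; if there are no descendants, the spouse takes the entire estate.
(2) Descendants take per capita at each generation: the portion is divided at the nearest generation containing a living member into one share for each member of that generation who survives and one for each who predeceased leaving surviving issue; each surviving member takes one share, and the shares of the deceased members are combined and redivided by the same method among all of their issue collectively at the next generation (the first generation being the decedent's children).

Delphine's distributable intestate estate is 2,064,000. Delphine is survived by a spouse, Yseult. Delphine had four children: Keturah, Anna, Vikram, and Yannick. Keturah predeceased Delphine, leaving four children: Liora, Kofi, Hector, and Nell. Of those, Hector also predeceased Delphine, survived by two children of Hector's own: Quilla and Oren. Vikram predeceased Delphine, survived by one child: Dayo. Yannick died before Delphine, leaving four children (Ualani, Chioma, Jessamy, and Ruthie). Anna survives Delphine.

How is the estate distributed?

Yseult takes one-half of 2,064,000 = 1,032,000. The remaining 1,032,000 passes to the descendants.
The descendants' portion (1,032,000) is divided at the children's generation into 4 shares of 258,000. Anna takes 258,000. The 3 shares of the deceased (Keturah, Vikram, and Yannick) are combined into a pool of 774,000.
That pool (774,000) is divided at the grandchildren's generation into 9 shares of 86,000. Liora, Kofi, Nell, Dayo, Ualani, Chioma, Jessamy, and Ruthie each take 86,000. The remaining share for the deceased Hector (86,000) is carried to the next generation.
That pool (86,000) is divided at the great-grandchildren's generation equally among Quilla and Oren: 43,000 each.

Yseult: 1,032,000; Liora: 86,000; Kofi: 86,000; Quilla: 43,000; Oren: 43,000; Nell: 86,000; Anna: 258,000; Dayo: 86,000; Ualani: 86,000; Chioma: 86,000; Jessamy: 86,000; Ruthie: 86,000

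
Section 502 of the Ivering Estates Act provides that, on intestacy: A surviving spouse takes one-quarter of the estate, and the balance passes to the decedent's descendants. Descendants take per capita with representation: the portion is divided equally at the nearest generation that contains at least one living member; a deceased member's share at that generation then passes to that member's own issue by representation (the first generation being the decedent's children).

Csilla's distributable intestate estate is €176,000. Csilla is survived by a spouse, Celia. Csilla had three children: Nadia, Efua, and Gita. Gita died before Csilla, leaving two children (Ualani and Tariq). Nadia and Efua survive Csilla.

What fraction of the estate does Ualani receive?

Celia takes one-quarter of €176,000 = €44,000. The remaining €132,000 passes to the descendants.
The descendants' portion (€132,000) is divided into 3 shares of €44,000: Nadia and Efua each take €44,000; Gita's €44,000 share passes to Gita's issue.
Gita's share (€44,000) is divided into 2 shares of €22,000: Ualani and Tariq each take €22,000.

Ualani receives 1/8 of the estate.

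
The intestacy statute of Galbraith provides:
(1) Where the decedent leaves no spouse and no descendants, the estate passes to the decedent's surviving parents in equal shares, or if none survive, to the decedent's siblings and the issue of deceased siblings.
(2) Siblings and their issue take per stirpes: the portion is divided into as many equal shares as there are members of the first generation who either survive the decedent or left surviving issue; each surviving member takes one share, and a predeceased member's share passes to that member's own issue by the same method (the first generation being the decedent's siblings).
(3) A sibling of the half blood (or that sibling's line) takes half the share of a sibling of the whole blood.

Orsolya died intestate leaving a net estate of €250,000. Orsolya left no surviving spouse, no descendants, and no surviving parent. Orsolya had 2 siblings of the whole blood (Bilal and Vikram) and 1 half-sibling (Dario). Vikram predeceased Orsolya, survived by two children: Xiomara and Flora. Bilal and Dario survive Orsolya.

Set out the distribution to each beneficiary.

The entire €250,000 passes to the siblings and their issue.
Counting each half-blood sibling's line as half a unit, there are 5/2 units in €250,000, so one unit is €100,000. Whole-blood lines (Bilal and Vikram) take €100,000 each; half-blood lines (Dario) take €50,000 each.
Vikram's share (€100,000) is divided into 2 shares of €50,000: Xiomara and Flora each take €50,000.

Bilal: €100,000; Dario: €50,000; Xiomara: €50,000; Flora: €50,000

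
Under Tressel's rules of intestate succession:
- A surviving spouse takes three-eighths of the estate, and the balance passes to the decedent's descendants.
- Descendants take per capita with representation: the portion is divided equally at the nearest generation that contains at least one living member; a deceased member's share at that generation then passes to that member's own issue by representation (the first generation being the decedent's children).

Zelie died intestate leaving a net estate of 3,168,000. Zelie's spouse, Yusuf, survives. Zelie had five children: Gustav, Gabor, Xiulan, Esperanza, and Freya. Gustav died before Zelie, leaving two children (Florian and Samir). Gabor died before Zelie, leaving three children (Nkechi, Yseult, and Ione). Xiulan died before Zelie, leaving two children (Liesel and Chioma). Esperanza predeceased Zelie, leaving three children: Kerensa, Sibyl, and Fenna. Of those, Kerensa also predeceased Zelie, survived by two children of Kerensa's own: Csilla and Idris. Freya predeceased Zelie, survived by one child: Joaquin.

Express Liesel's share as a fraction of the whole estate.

Liesel receives 5/88 of the estate.

Yusuf takes three-eighths of 3,168,000 = 1,188,000. The remaining 1,980,000 passes to the descendants.
No child survives, so the initial division is made at the grandchildren's generation.
The descendants' portion (1,980,000) is divided into 11 shares of 180,000: Florian, Samir, Nkechi, Yseult, Ione, Liesel, Chioma, Sibyl, Fenna, and Joaquin each take 180,000; Kerensa's 180,000 share passes to Kerensa's issue.
Kerensa's share (180,000) is divided into 2 shares of 90,000: Csilla and Idris each take 90,000.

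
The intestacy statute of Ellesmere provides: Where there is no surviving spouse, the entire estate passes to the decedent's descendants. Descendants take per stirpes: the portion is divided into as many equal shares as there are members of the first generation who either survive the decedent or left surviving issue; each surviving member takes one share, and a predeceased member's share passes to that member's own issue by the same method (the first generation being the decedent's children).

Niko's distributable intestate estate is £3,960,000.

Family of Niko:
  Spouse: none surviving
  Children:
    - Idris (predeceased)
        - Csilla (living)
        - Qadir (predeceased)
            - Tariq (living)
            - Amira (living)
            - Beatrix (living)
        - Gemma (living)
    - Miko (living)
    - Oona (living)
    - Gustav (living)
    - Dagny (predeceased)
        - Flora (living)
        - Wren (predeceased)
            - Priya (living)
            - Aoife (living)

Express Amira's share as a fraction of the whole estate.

The entire £3,960,000 passes to the descendants.
That amount (£3,960,000) is divided into 5 shares of £792,000: Miko, Oona, and Gustav each take £792,000; Idris's £792,000 share passes to Idris's issue; Dagny's £792,000 share passes to Dagny's issue.
Idris's share (£792,000) is divided into 3 shares of £264,000: Csilla and Gemma each take £264,000; Qadir's £264,000 share passes to Qadir's issue.
Qadir's share (£264,000) is divided into 3 shares of £88,000: Tariq, Amira, and Beatrix each take £88,000.
Dagny's share (£792,000) is divided into 2 shares of £396,000: Flora takes £396,000; Wren's £396,000 share passes to Wren's issue.
Wren's share (£396,000) is divided into 2 shares of £198,000: Priya and Aoife each take £198,000.

Amira receives 1/45 of the estate.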